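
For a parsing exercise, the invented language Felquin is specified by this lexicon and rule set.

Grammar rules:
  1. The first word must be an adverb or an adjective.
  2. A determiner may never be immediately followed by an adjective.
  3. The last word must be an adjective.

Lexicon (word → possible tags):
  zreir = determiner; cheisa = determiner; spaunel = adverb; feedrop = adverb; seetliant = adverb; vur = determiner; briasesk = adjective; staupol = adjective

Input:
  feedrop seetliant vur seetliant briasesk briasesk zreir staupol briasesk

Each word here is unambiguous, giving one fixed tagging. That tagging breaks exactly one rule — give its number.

2

Fixed tagging: adverb adverb determiner adverb adjective adjective determiner adjective adjective.
Checking each rule: R1 ✓, R2 ✗, R3 ✓.
Only rule 2 fails.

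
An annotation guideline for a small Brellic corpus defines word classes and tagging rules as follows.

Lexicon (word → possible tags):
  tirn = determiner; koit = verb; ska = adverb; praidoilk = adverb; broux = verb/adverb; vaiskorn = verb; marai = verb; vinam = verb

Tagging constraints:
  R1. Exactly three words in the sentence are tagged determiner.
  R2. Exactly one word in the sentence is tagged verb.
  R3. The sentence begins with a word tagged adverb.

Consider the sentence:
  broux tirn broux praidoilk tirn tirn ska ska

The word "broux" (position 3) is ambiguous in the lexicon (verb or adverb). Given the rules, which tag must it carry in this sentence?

Candidates per position — 1:broux {verb,adverb}; 2:tirn {determiner}; 3:broux {verb,adverb}; 4:praidoilk {adverb}; 5:tirn {determiner}; 6:tirn {determiner}; 7:ska {adverb}; 8:ska {adverb}.
Position 1: tagging it verb would leave rule 3 unsatisfiable, so it must be adverb.
Position 3: tagging it adverb would leave rule 2 unsatisfiable, so it must be verb.
So the tagging must be: adverb determiner verb adverb determiner determiner adverb adverb.
Check: rule 1 holds; rule 2 holds; rule 3 holds.

verb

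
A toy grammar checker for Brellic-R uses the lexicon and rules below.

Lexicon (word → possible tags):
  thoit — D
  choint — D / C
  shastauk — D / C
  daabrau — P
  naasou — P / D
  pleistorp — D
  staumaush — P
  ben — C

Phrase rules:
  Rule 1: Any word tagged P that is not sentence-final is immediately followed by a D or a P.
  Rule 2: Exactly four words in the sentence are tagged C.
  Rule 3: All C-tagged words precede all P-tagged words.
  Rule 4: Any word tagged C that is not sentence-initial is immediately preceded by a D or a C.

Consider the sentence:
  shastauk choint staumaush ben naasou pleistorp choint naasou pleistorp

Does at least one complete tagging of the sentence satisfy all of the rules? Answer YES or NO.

NO

Candidates per position — 1:shastauk {D,C}; 2:choint {D,C}; 3:staumaush {P}; 4:ben {C}; 5:naasou {P,D}; 6:pleistorp {D}; 7:choint {D,C}; 8:naasou {P,D}; 9:pleistorp {D}.
Rule 1 cannot be satisfied by any choice of tags from the lexicon.
So there is no consistent tagging.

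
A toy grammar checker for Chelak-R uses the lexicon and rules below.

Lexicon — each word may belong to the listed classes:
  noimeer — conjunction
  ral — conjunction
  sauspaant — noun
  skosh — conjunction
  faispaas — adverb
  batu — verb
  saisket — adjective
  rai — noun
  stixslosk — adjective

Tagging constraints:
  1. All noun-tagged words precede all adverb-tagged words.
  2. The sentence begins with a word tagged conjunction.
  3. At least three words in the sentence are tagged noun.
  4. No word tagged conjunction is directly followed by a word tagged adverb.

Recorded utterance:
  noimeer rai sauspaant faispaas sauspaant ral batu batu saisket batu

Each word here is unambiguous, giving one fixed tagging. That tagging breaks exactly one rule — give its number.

1

Fixed tagging: conjunction noun noun adverb noun conjunction verb verb adjective verb.
Checking each rule: R1 violated, R2 holds, R3 holds, R4 holds.
Only rule 1 fails.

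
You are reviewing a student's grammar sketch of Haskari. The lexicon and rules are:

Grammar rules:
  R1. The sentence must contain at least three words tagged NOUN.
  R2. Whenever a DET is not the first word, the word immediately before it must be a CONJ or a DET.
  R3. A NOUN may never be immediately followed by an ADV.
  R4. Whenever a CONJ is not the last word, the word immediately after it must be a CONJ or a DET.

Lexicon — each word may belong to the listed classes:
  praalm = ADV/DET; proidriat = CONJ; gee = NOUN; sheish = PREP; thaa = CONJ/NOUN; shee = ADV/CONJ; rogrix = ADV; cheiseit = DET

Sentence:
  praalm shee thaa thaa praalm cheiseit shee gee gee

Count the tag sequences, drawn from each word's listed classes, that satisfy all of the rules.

Candidates per position — 1:praalm {ADV,DET}; 2:shee {ADV,CONJ}; 3:thaa {CONJ,NOUN}; 4:thaa {CONJ,NOUN}; 5:praalm {ADV,DET}; 6:cheiseit {DET}; 7:shee {ADV,CONJ}; 8:gee {NOUN}; 9:gee {NOUN}.
There are 64 candidate sequences in total.
The sequences that satisfy every rule: ADV ADV NOUN CONJ DET DET ADV NOUN NOUN; DET ADV NOUN CONJ DET DET ADV NOUN NOUN.
Count = 2.

2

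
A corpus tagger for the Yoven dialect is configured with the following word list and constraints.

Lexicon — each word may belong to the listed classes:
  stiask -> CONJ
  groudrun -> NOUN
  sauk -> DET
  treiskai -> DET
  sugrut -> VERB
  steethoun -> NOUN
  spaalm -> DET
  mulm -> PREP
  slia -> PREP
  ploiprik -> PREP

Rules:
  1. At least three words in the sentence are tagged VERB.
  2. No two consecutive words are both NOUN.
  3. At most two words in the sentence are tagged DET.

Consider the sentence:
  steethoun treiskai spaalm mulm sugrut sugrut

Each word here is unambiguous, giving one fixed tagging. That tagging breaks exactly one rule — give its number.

Fixed tagging: NOUN DET DET PREP VERB VERB.
Rule check: R1 ✗, R2 ✓, R3 ✓.
Only rule 1 fails.

1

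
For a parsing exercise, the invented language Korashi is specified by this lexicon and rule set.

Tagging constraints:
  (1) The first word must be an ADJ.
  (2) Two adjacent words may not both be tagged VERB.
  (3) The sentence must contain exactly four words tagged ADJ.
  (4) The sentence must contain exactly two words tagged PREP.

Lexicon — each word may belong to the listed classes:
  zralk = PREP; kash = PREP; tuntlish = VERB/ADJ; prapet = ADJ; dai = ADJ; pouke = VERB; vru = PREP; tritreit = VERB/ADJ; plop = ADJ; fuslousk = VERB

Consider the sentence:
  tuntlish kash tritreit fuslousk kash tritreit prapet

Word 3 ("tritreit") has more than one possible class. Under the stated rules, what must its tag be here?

Candidates per position — 1:tuntlish {VERB,ADJ}; 2:kash {PREP}; 3:tritreit {VERB,ADJ}; 4:fuslousk {VERB}; 5:kash {PREP}; 6:tritreit {VERB,ADJ}; 7:prapet {ADJ}.
At position 1, choosing VERB makes rule 1 impossible to satisfy; hence ADJ.
At position 3, choosing VERB makes rule 2 impossible to satisfy; hence ADJ.
At position 6, choosing VERB makes rule 3 impossible to satisfy; hence ADJ.
The unique satisfying tagging is: ADJ PREP ADJ VERB PREP ADJ ADJ.
Rule-by-rule: rule 1 ✓; rule 2 ✓; rule 3 ✓; rule 4 ✓.

ADJ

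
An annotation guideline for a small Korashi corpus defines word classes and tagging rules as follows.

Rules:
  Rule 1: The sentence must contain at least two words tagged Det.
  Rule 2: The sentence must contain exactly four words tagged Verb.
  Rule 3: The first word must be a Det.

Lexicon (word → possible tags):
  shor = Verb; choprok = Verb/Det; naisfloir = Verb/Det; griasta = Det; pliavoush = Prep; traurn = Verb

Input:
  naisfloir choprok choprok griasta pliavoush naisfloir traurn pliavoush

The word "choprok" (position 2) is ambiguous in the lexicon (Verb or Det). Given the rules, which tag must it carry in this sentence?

Candidates per position — 1:naisfloir {Verb,Det}; 2:choprok {Verb,Det}; 3:choprok {Verb,Det}; 4:griasta {Det}; 5:pliavoush {Prep}; 6:naisfloir {Verb,Det}; 7:traurn {Verb}; 8:pliavoush {Prep}.
Position 1: Verb is ruled out by rule 3; that leaves Det.
Position 2: Det is ruled out by rule 2; that leaves Verb.
Position 3: Det is ruled out by rule 2; that leaves Verb.
Position 6: Det is ruled out by rule 2; that leaves Verb.
So the tagging must be: Det Verb Verb Det Prep Verb Verb Prep.
Verifying each rule — rule 1 ✓; rule 2 ✓; rule 3 ✓.

Verb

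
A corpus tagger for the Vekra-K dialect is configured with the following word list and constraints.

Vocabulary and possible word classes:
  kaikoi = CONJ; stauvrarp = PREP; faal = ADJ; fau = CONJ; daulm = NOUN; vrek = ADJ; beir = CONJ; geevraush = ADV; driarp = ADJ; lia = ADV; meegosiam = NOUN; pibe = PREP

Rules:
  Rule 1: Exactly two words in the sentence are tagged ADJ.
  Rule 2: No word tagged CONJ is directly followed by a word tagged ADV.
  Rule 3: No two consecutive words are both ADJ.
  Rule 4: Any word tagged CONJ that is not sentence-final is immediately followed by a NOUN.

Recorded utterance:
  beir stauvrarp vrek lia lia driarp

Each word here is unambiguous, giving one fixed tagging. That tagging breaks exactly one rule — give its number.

Fixed tagging: CONJ PREP ADJ ADV ADV ADJ.
Checking each rule: R1 ok, R2 ok, R3 ok, R4 fails.
Only rule 4 fails.

4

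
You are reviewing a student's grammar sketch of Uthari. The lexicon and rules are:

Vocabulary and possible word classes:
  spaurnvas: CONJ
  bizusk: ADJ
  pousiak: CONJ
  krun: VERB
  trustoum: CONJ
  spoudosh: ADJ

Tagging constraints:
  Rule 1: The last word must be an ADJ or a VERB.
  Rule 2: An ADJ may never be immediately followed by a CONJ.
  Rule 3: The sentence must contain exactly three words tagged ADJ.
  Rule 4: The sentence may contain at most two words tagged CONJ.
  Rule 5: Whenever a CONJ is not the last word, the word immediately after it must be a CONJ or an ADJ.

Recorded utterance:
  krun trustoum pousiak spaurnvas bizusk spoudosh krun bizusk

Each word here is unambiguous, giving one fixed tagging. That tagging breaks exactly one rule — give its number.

4

Fixed tagging: VERB CONJ CONJ CONJ ADJ ADJ VERB ADJ.
Applying the rules: R1 holds, R2 holds, R3 holds, R4 violated, R5 holds.
Only rule 4 fails.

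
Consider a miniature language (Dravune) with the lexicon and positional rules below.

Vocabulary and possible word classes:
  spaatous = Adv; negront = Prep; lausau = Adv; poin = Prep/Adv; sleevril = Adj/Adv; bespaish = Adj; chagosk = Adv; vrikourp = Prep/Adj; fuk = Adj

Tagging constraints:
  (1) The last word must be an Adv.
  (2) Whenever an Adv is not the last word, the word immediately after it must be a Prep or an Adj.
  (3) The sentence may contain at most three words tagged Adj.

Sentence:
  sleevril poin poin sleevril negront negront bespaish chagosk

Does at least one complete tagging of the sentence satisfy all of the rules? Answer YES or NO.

Candidates per position — 1:sleevril {Adj,Adv}; 2:poin {Prep,Adv}; 3:poin {Prep,Adv}; 4:sleevril {Adj,Adv}; 5:negront {Prep}; 6:negront {Prep}; 7:bespaish {Adj}; 8:chagosk {Adv}.
One satisfying assignment: Adv Prep Prep Adj Prep Prep Adj Adv.
Checking: rule 1 satisfied; rule 2 satisfied; rule 3 satisfied.

YES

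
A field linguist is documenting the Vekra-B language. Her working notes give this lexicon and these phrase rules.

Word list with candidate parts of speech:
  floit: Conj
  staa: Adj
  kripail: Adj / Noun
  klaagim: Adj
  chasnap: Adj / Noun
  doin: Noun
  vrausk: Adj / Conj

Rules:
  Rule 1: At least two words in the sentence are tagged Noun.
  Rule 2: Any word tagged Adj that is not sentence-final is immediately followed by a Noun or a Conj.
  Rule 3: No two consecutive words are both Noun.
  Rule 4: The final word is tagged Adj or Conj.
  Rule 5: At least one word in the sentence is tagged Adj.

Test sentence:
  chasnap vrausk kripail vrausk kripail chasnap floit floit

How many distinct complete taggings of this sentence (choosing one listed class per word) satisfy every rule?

11

Candidates per position — 1:chasnap {Adj,Noun}; 2:vrausk {Adj,Conj}; 3:kripail {Adj,Noun}; 4:vrausk {Adj,Conj}; 5:kripail {Adj,Noun}; 6:chasnap {Adj,Noun}; 7:floit {Conj}; 8:floit {Conj}.
There are 64 candidate sequences in total.
Checking each against the rules leaves 11 sequences.
Count = 11.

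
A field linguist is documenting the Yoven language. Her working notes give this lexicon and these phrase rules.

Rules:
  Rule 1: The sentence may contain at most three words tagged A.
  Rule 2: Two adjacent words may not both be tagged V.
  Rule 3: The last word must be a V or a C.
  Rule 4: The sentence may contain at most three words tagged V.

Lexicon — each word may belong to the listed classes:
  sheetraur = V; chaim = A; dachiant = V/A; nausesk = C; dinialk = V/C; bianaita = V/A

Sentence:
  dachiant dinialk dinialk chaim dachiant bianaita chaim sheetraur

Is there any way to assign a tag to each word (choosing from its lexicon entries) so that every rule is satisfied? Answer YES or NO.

Candidates per position — 1:dachiant {V,A}; 2:dinialk {V,C}; 3:dinialk {V,C}; 4:chaim {A}; 5:dachiant {V,A}; 6:bianaita {V,A}; 7:chaim {A}; 8:sheetraur {V}.
One satisfying assignment: V C C A A V A V.
Check: rule 1 ✓; rule 2 ✓; rule 3 ✓; rule 4 ✓.

YES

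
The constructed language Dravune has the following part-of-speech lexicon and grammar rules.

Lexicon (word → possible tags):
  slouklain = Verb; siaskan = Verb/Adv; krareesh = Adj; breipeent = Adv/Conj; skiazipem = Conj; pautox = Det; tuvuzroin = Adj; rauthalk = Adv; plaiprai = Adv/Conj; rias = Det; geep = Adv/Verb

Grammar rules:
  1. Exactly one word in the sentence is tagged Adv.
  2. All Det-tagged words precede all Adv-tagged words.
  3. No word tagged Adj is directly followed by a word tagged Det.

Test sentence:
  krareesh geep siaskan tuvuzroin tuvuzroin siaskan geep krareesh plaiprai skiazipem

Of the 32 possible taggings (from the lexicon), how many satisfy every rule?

Candidates per position — 1:krareesh {Adj}; 2:geep {Adv,Verb}; 3:siaskan {Verb,Adv}; 4:tuvuzroin {Adj}; 5:tuvuzroin {Adj}; 6:siaskan {Verb,Adv}; 7:geep {Adv,Verb}; 8:krareesh {Adj}; 9:plaiprai {Adv,Conj}; 10:skiazipem {Conj}.
There are 32 candidate sequences in total.
The sequences that satisfy every rule: Adj Adv Verb Adj Adj Verb Verb Adj Conj Conj; Adj Verb Verb Adj Adj Verb Adv Adj Conj Conj; Adj Verb Verb Adj Adj Verb Verb Adj Adv Conj; Adj Verb Verb Adj Adj Adv Verb Adj Conj Conj; Adj Verb Adv Adj Adj Verb Verb Adj Conj Conj.
Count = 5.

5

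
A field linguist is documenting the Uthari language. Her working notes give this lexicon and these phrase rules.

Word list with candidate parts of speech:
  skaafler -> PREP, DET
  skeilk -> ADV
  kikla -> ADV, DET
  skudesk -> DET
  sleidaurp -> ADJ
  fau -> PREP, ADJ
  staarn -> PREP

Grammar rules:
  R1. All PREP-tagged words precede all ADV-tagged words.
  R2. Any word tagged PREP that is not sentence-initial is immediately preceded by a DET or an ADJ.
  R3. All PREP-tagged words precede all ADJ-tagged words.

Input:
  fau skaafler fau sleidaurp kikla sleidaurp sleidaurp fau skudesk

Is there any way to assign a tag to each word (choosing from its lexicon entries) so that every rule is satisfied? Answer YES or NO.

YES

Candidates per position — 1:fau {PREP,ADJ}; 2:skaafler {PREP,DET}; 3:fau {PREP,ADJ}; 4:sleidaurp {ADJ}; 5:kikla {ADV,DET}; 6:sleidaurp {ADJ}; 7:sleidaurp {ADJ}; 8:fau {PREP,ADJ}; 9:skudesk {DET}.
One satisfying assignment: PREP DET ADJ ADJ DET ADJ ADJ ADJ DET.
Checking: rule 1 ✓; rule 2 ✓; rule 3 ✓.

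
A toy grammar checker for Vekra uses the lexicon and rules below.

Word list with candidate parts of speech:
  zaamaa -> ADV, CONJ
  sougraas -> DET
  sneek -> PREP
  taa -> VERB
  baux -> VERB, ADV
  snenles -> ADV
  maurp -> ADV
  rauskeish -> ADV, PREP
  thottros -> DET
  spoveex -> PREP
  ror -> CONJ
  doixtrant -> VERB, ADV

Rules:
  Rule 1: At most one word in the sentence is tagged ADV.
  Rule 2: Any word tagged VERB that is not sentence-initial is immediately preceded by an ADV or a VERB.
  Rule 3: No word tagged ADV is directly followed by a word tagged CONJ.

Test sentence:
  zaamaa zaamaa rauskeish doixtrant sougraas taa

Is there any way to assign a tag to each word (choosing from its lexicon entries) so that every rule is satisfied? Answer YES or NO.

NO

Candidates per position — 1:zaamaa {ADV,CONJ}; 2:zaamaa {ADV,CONJ}; 3:rauskeish {ADV,PREP}; 4:doixtrant {VERB,ADV}; 5:sougraas {DET}; 6:taa {VERB}.
Rule 2 cannot be satisfied by any choice of tags from the lexicon.
So there is no consistent tagging.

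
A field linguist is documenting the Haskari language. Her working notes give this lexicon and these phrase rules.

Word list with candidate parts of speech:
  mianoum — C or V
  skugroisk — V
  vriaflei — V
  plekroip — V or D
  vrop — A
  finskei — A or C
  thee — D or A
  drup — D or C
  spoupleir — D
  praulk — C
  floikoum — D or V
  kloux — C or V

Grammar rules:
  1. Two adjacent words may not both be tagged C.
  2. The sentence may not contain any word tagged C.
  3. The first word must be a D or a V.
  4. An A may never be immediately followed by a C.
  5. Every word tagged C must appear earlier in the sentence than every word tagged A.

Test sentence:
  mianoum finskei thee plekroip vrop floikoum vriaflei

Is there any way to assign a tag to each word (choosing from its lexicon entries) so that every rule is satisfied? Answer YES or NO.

Candidates per position — 1:mianoum {C,V}; 2:finskei {A,C}; 3:thee {D,A}; 4:plekroip {V,D}; 5:vrop {A}; 6:floikoum {D,V}; 7:vriaflei {V}.
One satisfying assignment: V A D V A D V.
Rule-by-rule: rule 1 ok; rule 2 ok; rule 3 ok; rule 4 ok; rule 5 ok.

YES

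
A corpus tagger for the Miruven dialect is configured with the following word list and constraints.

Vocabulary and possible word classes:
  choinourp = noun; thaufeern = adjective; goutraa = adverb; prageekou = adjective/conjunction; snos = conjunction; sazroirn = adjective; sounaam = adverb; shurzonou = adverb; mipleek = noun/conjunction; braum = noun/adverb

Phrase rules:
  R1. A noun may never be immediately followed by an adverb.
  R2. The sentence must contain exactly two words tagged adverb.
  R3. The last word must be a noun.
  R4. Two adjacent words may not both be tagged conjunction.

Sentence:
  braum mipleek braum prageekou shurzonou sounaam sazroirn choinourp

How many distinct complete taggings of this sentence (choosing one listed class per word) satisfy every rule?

Candidates per position — 1:braum {noun,adverb}; 2:mipleek {noun,conjunction}; 3:braum {noun,adverb}; 4:prageekou {adjective,conjunction}; 5:shurzonou {adverb}; 6:sounaam {adverb}; 7:sazroirn {adjective}; 8:choinourp {noun}.
There are 16 candidate sequences in total.
The sequences that satisfy every rule: noun noun noun adjective adverb adverb adjective noun; noun noun noun conjunction adverb adverb adjective noun; noun conjunction noun adjective adverb adverb adjective noun; noun conjunction noun conjunction adverb adverb adjective noun.
Count = 4.

4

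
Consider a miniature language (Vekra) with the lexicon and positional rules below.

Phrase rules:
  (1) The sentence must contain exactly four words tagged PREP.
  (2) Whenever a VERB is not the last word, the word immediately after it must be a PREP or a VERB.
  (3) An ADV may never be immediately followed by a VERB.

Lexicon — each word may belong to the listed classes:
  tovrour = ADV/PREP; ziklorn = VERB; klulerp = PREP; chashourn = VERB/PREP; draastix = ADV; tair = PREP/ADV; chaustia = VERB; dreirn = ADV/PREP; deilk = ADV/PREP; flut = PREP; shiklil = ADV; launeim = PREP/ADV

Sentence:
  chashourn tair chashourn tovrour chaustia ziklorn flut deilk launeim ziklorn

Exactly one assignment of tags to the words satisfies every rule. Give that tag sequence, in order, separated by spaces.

Candidates per position — 1:chashourn {VERB,PREP}; 2:tair {PREP,ADV}; 3:chashourn {VERB,PREP}; 4:tovrour {ADV,PREP}; 5:chaustia {VERB}; 6:ziklorn {VERB}; 7:flut {PREP}; 8:deilk {ADV,PREP}; 9:launeim {PREP,ADV}; 10:ziklorn {VERB}.
Word 4 cannot be ADV — rule 3 would then fail for every completion. It is PREP.
Word 9 cannot be ADV — rule 3 would then fail for every completion. It is PREP.
The remaining ambiguous positions (1, 2, 3, 8) are resolved jointly — only one combination satisfies every rule.
The unique satisfying tagging is: VERB PREP VERB PREP VERB VERB PREP ADV PREP VERB.
Verifying each rule — rule 1 holds; rule 2 holds; rule 3 holds.

VERB PREP VERB PREP VERB VERB PREP ADV PREP VERB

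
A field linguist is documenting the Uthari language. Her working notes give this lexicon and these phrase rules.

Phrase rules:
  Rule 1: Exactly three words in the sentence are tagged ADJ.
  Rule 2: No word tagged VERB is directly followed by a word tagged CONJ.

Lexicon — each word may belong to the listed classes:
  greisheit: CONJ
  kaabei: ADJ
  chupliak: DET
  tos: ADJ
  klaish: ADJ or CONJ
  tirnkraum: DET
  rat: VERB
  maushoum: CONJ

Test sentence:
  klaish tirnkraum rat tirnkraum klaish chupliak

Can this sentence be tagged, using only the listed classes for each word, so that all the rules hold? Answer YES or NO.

NO

Candidates per position — 1:klaish {ADJ,CONJ}; 2:tirnkraum {DET}; 3:rat {VERB}; 4:tirnkraum {DET}; 5:klaish {ADJ,CONJ}; 6:chupliak {DET}.
Rule 1 cannot be satisfied by any choice of tags from the lexicon.
So there is no consistent tagging.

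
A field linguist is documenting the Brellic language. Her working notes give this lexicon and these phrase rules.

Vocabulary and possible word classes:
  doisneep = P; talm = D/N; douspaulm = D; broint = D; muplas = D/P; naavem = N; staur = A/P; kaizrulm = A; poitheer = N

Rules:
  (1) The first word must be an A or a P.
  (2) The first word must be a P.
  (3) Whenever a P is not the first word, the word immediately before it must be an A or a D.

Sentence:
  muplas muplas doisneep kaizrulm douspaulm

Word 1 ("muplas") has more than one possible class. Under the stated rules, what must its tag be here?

Candidates per position — 1:muplas {D,P}; 2:muplas {D,P}; 3:doisneep {P}; 4:kaizrulm {A}; 5:douspaulm {D}.
At position 1, choosing D makes rule 1 impossible to satisfy; hence P.
At position 2, choosing P makes rule 3 impossible to satisfy; hence D.
So the tagging must be: P D P A D.
Checking: rule 1 holds; rule 2 holds; rule 3 holds.

P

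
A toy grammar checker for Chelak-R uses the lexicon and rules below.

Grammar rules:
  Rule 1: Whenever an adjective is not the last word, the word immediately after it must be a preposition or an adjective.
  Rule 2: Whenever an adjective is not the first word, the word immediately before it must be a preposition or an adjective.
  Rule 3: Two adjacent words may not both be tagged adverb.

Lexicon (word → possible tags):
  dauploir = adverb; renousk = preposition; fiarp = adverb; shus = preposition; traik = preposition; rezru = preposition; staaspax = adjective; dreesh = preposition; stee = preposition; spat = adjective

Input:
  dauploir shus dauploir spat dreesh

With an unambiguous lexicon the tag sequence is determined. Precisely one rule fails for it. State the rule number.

2

Fixed tagging: adverb preposition adverb adjective preposition.
Rule check: R1 ✓, R2 ✗, R3 ✓.
Only rule 2 fails.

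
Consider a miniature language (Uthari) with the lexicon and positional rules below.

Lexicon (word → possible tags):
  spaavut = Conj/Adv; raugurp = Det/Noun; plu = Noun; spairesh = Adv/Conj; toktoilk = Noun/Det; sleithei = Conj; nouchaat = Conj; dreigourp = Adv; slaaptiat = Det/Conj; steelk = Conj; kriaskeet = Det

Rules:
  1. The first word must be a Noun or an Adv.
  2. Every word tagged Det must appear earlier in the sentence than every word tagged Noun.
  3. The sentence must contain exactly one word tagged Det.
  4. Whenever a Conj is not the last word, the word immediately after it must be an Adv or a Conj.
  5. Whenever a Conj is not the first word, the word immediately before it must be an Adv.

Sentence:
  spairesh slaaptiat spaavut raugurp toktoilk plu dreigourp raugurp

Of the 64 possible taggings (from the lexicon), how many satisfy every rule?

Candidates per position — 1:spairesh {Adv,Conj}; 2:slaaptiat {Det,Conj}; 3:spaavut {Conj,Adv}; 4:raugurp {Det,Noun}; 5:toktoilk {Noun,Det}; 6:plu {Noun}; 7:dreigourp {Adv}; 8:raugurp {Det,Noun}.
There are 64 candidate sequences in total.
The sequences that satisfy every rule: Adv Det Adv Noun Noun Noun Adv Noun; Adv Conj Adv Det Noun Noun Adv Noun.
Count = 2.

2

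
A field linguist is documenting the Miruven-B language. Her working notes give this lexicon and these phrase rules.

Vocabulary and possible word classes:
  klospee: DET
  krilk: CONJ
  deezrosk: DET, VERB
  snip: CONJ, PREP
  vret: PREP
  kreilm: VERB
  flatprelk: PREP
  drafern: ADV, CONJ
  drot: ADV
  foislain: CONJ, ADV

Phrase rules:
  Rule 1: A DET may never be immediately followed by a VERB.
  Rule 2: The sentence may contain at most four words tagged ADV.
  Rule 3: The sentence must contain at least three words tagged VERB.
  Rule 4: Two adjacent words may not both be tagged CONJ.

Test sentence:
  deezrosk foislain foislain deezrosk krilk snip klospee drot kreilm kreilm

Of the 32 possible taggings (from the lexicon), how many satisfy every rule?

Candidates per position — 1:deezrosk {DET,VERB}; 2:foislain {CONJ,ADV}; 3:foislain {CONJ,ADV}; 4:deezrosk {DET,VERB}; 5:krilk {CONJ}; 6:snip {CONJ,PREP}; 7:klospee {DET}; 8:drot {ADV}; 9:kreilm {VERB}; 10:kreilm {VERB}.
There are 32 candidate sequences in total.
Checking each against the rules leaves 9 sequences.
Count = 9.

9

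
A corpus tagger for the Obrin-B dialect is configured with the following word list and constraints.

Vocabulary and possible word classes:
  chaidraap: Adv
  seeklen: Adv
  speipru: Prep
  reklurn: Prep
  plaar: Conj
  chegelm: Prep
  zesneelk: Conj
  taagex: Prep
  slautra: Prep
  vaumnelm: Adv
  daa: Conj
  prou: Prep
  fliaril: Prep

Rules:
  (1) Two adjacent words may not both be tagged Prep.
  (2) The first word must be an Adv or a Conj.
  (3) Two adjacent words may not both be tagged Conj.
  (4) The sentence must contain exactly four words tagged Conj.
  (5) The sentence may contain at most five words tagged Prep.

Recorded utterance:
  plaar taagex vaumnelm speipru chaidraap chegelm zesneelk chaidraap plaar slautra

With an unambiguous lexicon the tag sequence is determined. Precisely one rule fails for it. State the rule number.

Fixed tagging: Conj Prep Adv Prep Adv Prep Conj Adv Conj Prep.
Applying the rules: R1 ok, R2 ok, R3 ok, R4 fails, R5 ok.
Only rule 4 fails.

4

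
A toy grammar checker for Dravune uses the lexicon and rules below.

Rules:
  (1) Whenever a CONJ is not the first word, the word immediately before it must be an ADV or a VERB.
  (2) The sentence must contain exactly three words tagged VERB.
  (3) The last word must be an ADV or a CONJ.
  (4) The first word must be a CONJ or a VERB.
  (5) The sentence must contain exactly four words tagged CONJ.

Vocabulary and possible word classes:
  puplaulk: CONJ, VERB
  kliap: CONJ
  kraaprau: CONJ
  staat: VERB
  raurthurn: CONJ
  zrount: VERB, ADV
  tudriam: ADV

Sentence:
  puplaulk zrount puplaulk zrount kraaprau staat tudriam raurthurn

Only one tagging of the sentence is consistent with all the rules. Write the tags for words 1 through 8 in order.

CONJ VERB CONJ VERB CONJ VERB ADV CONJ

Candidates per position — 1:puplaulk {CONJ,VERB}; 2:zrount {VERB,ADV}; 3:puplaulk {CONJ,VERB}; 4:zrount {VERB,ADV}; 5:kraaprau {CONJ}; 6:staat {VERB}; 7:tudriam {ADV}; 8:raurthurn {CONJ}.
At position 1, choosing VERB makes rule 5 impossible to satisfy; hence CONJ.
At position 3, choosing VERB makes rule 5 impossible to satisfy; hence CONJ.
At position 4, choosing ADV makes rule 2 impossible to satisfy; hence VERB.
At position 2, choosing ADV makes rule 2 impossible to satisfy; hence VERB.
So the tagging must be: CONJ VERB CONJ VERB CONJ VERB ADV CONJ.
Check: rule 1 ✓; rule 2 ✓; rule 3 ✓; rule 4 ✓; rule 5 ✓.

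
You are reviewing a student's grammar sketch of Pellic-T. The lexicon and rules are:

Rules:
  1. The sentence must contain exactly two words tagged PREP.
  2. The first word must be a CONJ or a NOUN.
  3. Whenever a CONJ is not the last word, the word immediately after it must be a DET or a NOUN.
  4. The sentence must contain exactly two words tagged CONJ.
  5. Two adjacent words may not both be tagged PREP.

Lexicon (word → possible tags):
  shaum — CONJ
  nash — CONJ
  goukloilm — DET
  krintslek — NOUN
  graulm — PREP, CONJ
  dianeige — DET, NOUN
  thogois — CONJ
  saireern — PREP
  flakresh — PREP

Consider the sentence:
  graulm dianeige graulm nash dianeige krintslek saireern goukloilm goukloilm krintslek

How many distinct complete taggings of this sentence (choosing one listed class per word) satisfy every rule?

4

Candidates per position — 1:graulm {PREP,CONJ}; 2:dianeige {DET,NOUN}; 3:graulm {PREP,CONJ}; 4:nash {CONJ}; 5:dianeige {DET,NOUN}; 6:krintslek {NOUN}; 7:saireern {PREP}; 8:goukloilm {DET}; 9:goukloilm {DET}; 10:krintslek {NOUN}.
There are 16 candidate sequences in total.
The sequences that satisfy every rule: CONJ DET PREP CONJ DET NOUN PREP DET DET NOUN; CONJ DET PREP CONJ NOUN NOUN PREP DET DET NOUN; CONJ NOUN PREP CONJ DET NOUN PREP DET DET NOUN; CONJ NOUN PREP CONJ NOUN NOUN PREP DET DET NOUN.
Count = 4.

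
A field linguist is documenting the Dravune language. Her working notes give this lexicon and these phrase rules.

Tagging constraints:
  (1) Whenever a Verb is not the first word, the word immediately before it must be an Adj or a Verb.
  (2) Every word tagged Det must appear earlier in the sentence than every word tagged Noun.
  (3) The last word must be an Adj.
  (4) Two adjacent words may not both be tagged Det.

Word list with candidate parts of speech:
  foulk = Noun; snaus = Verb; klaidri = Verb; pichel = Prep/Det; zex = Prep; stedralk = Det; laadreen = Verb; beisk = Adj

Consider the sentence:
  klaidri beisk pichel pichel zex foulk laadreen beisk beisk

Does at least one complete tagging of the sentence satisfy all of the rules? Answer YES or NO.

Candidates per position — 1:klaidri {Verb}; 2:beisk {Adj}; 3:pichel {Prep,Det}; 4:pichel {Prep,Det}; 5:zex {Prep}; 6:foulk {Noun}; 7:laadreen {Verb}; 8:beisk {Adj}; 9:beisk {Adj}.
Rule 1 cannot be satisfied by any choice of tags from the lexicon.
So there is no consistent tagging.

NO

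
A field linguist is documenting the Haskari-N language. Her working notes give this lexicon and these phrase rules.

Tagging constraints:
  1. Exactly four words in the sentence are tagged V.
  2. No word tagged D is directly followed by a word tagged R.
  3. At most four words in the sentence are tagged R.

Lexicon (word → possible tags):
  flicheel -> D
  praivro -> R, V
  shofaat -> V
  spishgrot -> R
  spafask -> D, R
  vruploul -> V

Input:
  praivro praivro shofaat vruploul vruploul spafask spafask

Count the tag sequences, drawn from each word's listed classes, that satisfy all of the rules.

6

Candidates per position — 1:praivro {R,V}; 2:praivro {R,V}; 3:shofaat {V}; 4:vruploul {V}; 5:vruploul {V}; 6:spafask {D,R}; 7:spafask {D,R}.
There are 16 candidate sequences in total.
Checking each against the rules leaves 6 sequences.
Count = 6.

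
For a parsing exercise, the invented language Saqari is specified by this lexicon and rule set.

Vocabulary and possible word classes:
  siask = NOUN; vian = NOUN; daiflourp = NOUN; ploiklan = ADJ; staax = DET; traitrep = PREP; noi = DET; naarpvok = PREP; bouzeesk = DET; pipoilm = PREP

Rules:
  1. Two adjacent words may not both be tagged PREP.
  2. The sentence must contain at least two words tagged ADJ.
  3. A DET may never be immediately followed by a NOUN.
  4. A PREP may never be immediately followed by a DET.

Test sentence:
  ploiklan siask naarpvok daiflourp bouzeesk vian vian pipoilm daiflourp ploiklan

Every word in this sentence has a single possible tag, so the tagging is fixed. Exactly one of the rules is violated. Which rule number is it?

Fixed tagging: ADJ NOUN PREP NOUN DET NOUN NOUN PREP NOUN ADJ.
Checking each rule: R1 ok, R2 ok, R3 fails, R4 ok.
Only rule 3 fails.

3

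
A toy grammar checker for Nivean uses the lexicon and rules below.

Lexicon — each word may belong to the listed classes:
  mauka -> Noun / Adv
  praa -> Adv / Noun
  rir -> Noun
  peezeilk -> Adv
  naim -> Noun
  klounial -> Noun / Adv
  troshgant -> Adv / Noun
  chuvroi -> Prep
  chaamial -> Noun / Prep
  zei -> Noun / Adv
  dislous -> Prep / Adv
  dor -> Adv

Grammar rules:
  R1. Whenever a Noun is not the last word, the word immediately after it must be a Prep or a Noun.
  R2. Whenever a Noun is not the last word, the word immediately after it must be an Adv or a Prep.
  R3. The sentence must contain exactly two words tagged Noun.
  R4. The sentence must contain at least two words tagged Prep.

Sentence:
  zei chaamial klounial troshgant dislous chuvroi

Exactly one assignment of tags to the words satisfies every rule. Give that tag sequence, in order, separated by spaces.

Noun Prep Adv Noun Prep Prep

Candidates per position — 1:zei {Noun,Adv}; 2:chaamial {Noun,Prep}; 3:klounial {Noun,Adv}; 4:troshgant {Adv,Noun}; 5:dislous {Prep,Adv}; 6:chuvroi {Prep}.
The remaining ambiguous positions (1, 2, 3, 4, 5) are resolved jointly — only one combination satisfies every rule.
That leaves exactly one tagging: Noun Prep Adv Noun Prep Prep.
Checking: rule 1 satisfied; rule 2 satisfied; rule 3 satisfied; rule 4 satisfied.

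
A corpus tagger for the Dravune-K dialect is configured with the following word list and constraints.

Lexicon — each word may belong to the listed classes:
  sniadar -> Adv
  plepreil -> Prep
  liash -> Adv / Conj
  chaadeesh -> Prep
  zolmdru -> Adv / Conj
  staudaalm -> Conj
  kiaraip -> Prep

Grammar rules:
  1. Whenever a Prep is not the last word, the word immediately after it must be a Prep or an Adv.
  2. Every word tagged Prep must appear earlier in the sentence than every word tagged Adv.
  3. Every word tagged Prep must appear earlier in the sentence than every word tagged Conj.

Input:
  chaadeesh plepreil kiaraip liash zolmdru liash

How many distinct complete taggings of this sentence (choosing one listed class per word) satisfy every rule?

4

Candidates per position — 1:chaadeesh {Prep}; 2:plepreil {Prep}; 3:kiaraip {Prep}; 4:liash {Adv,Conj}; 5:zolmdru {Adv,Conj}; 6:liash {Adv,Conj}.
There are 8 candidate sequences in total.
The sequences that satisfy every rule: Prep Prep Prep Adv Adv Adv; Prep Prep Prep Adv Adv Conj; Prep Prep Prep Adv Conj Adv; Prep Prep Prep Adv Conj Conj.
Count = 4.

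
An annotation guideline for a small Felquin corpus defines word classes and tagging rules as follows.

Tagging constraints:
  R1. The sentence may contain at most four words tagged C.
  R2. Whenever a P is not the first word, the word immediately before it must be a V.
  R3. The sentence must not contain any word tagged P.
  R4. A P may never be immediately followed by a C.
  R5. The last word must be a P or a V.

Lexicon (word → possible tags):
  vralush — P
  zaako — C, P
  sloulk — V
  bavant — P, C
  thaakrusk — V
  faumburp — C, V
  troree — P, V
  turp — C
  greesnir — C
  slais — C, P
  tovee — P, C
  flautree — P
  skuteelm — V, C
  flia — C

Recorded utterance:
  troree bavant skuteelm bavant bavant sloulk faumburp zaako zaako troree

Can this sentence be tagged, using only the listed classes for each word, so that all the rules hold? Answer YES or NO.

Candidates per position — 1:troree {P,V}; 2:bavant {P,C}; 3:skuteelm {V,C}; 4:bavant {P,C}; 5:bavant {P,C}; 6:sloulk {V}; 7:faumburp {C,V}; 8:zaako {C,P}; 9:zaako {C,P}; 10:troree {P,V}.
Every candidate sequence violates at least one rule; no consistent tagging exists.

NO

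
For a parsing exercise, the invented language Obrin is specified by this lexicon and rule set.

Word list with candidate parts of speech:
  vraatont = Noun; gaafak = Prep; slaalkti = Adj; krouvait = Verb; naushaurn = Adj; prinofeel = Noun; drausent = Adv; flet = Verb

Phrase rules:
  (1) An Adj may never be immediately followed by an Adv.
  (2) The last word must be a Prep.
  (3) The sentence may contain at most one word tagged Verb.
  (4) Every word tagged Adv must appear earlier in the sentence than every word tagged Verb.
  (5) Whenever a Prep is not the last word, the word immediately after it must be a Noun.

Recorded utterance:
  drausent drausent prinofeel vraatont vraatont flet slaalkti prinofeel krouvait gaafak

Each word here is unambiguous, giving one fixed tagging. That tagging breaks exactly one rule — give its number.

3

Fixed tagging: Adv Adv Noun Noun Noun Verb Adj Noun Verb Prep.
Rule check: R1 ✓, R2 ✓, R3 ✗, R4 ✓, R5 ✓.
Only rule 3 fails.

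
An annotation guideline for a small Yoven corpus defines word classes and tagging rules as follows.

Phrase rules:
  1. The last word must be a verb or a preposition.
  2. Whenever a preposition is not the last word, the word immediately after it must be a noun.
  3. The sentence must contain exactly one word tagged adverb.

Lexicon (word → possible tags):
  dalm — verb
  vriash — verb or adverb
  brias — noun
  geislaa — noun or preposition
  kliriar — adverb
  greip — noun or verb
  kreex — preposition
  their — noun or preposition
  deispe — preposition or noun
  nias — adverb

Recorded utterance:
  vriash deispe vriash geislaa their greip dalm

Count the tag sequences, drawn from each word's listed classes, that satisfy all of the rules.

Candidates per position — 1:vriash {verb,adverb}; 2:deispe {preposition,noun}; 3:vriash {verb,adverb}; 4:geislaa {noun,preposition}; 5:their {noun,preposition}; 6:greip {noun,verb}; 7:dalm {verb}.
There are 64 candidate sequences in total.
Checking each against the rules leaves 10 sequences.
Count = 10.

10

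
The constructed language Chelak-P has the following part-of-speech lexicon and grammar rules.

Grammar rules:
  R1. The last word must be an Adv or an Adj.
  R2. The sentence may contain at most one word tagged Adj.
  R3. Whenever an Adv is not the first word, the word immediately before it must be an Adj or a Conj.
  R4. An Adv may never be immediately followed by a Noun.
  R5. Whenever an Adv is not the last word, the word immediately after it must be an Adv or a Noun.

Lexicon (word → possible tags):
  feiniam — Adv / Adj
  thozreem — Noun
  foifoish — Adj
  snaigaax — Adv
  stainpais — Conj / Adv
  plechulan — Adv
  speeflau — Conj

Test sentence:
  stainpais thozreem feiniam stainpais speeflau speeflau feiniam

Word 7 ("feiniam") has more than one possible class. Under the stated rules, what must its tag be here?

Candidates per position — 1:stainpais {Conj,Adv}; 2:thozreem {Noun}; 3:feiniam {Adv,Adj}; 4:stainpais {Conj,Adv}; 5:speeflau {Conj}; 6:speeflau {Conj}; 7:feiniam {Adv,Adj}.
Position 1: tagging it Adv would leave rule 4 unsatisfiable, so it must be Conj.
Position 3: tagging it Adv would leave rule 3 unsatisfiable, so it must be Adj.
Position 4: tagging it Adv would leave rule 5 unsatisfiable, so it must be Conj.
Position 7: tagging it Adj would leave rule 2 unsatisfiable, so it must be Adv.
So the tagging must be: Conj Noun Adj Conj Conj Conj Adv.
Verifying each rule — rule 1 satisfied; rule 2 satisfied; rule 3 satisfied; rule 4 satisfied; rule 5 satisfied.

Adv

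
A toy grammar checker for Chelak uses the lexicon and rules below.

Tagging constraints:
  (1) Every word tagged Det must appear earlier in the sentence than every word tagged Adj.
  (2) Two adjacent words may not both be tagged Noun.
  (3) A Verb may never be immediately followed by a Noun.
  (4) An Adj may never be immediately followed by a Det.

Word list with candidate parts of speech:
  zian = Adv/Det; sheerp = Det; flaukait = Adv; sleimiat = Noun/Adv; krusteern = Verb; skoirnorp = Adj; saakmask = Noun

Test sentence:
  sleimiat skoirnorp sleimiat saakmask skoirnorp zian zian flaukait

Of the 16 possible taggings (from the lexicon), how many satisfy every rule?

Candidates per position — 1:sleimiat {Noun,Adv}; 2:skoirnorp {Adj}; 3:sleimiat {Noun,Adv}; 4:saakmask {Noun}; 5:skoirnorp {Adj}; 6:zian {Adv,Det}; 7:zian {Adv,Det}; 8:flaukait {Adv}.
There are 16 candidate sequences in total.
The sequences that satisfy every rule: Noun Adj Adv Noun Adj Adv Adv Adv; Adv Adj Adv Noun Adj Adv Adv Adv.
Count = 2.

2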